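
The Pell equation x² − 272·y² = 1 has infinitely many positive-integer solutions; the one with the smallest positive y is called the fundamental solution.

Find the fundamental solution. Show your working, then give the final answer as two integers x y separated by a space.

d=272: √d = [16; 2,32] (ℓ=2, even), read p_1/q_1
step 0: (16, 1)  from 16·(1,0) + (0,1)
step 1: (33, 2)  from 2·(16,1) + (1,0)
(x₁, y₁) = (33, 2);  33² − 272·2² = 1 ✓

33 2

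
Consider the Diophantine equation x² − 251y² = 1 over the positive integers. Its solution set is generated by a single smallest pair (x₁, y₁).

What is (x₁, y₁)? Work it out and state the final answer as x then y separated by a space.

[15; 1,5,2,1,2,…,5,1,30] for √251; ℓ=14 ⇒ convergent index 13
a_0=15:  p_0=15·1+0=15,  q_0=15·0+1=1
a_1=1:  p_1=1·15+1=16,  q_1=1·1+0=1
a_2=5:  p_2=5·16+15=95,  q_2=5·1+1=6
…
a_4=1:  p_4=1·206+95=301,  q_4=1·13+6=19
a_5=2:  p_5=2·301+206=808,  q_5=2·19+13=51
…
a_12=5:  p_12=5·577033+212692=3097857,  q_12=5·36422+13425=195535
a_13=1:  p_13=1·3097857+577033=3674890,  q_13=1·195535+36422=231957
(x₁, y₁) = (3674890, 231957);  3674890² − 251·231957² = 1 ✓

3674890 231957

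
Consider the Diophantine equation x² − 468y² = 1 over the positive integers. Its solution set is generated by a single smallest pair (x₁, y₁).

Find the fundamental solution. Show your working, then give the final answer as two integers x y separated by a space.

√468 = [21; 1,1,1,2,1,1,1,42, …], period ℓ=8 (even) → k=7
step 0: (21, 1)  from 21·(1,0) + (0,1)
…
step 2: (43, 2)  from 1·(22,1) + (21,1)
step 3: (65, 3)  from 1·(43,2) + (22,1)
step 4: (173, 8)  from 2·(65,3) + (43,2)
step 5: (238, 11)  from 1·(173,8) + (65,3)
step 6: (411, 19)  from 1·(238,11) + (173,8)
step 7: (649, 30)  from 1·(411,19) + (238,11)
→ (649, 30).  Check: 649²=421201, 468·30²=421200, difference 1.

649 30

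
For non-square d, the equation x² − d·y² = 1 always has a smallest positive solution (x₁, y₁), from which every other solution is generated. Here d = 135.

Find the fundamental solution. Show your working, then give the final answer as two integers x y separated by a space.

√135 = [11; 1,1,1,1,1,1,1,22, …], period ℓ=8 (even) → k=7
a_0=11:  p_0=11·1+0=11,  q_0=11·0+1=1
a_1=1:  p_1=1·11+1=12,  q_1=1·1+0=1
a_2=1:  p_2=1·12+11=23,  q_2=1·1+1=2
…
a_4=1:  p_4=1·35+23=58,  q_4=1·3+2=5
a_5=1:  p_5=1·58+35=93,  q_5=1·5+3=8
a_6=1:  p_6=1·93+58=151,  q_6=1·8+5=13
a_7=1:  p_7=1·151+93=244,  q_7=1·13+8=21
→ (244, 21).  Check: 244²=59536, 135·21²=59535, difference 1.

244 21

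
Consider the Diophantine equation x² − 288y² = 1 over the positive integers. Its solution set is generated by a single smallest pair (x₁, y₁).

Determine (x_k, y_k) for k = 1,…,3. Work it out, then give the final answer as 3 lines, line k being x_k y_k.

√288 → a₀=16, period (1,32); ℓ=2 even so k=1
i=0: a=16 ⇒ p=16, q=1
i=1: a=1 ⇒ p=17, q=1
fundamental: x₁=17, y₁=1  (since 289 − 288·1 = 1)
(x_2, y_2) = (17·17 + 288·1·1, 17·1 + 1·17) = (577, 34)
(x_3, y_3) = (17·577 + 288·1·34, 17·34 + 1·577) = (19601, 1155)

17 1
577 34
19601 1155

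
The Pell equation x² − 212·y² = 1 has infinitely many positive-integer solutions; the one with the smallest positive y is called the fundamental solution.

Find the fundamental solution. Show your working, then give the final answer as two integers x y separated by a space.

√212 → a₀=14, period (1,1,3,1,1,…,1,1,28); ℓ=14 even so k=13
k=0  a_k=14  p_k/q_k = 14/1
…
k=2  a_k=1  p_k/q_k = 29/2
…
k=4  a_k=1  p_k/q_k = 131/9
k=5  a_k=1  p_k/q_k = 233/16
k=6  a_k=1  p_k/q_k = 364/25
k=7  a_k=6  p_k/q_k = 2417/166
…
k=10  a_k=1  p_k/q_k = 7979/548
…
k=12  a_k=1  p_k/q_k = 37114/2549
k=13  a_k=1  p_k/q_k = 66249/4550
(x₁, y₁) = (66249, 4550);  66249² − 212·4550² = 1 ✓

66249 4550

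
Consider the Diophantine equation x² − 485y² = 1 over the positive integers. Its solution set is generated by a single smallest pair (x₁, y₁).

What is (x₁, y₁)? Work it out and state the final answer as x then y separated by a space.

√485 → a₀=22, period (44); ℓ=1 odd so k=1
a_0=22:  p_0=22·1+0=22,  q_0=22·0+1=1
a_1=44:  p_1=44·22+1=969,  q_1=44·1+0=44
→ (969, 44).  Check: 969²=938961, 485·44²=938960, difference 1.

969 44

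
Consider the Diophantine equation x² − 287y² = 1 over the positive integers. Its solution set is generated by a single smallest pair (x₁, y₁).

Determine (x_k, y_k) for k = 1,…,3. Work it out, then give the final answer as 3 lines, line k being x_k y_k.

288 17
165887 9792
95550624 5640175

[16; 1,15,1,32] for √287; ℓ=4 ⇒ convergent index 3
a_0=16:  p_0=16·1+0=16,  q_0=16·0+1=1
…
a_2=15:  p_2=15·17+16=271,  q_2=15·1+1=16
a_3=1:  p_3=1·271+17=288,  q_3=1·16+1=17
fundamental: x₁=288, y₁=17  (since 82944 − 287·289 = 1)
(x_2, y_2) = (288·288 + 287·17·17, 288·17 + 17·288) = (165887, 9792)
(x_3, y_3) = (288·165887 + 287·17·9792, 288·9792 + 17·165887) = (95550624, 5640175)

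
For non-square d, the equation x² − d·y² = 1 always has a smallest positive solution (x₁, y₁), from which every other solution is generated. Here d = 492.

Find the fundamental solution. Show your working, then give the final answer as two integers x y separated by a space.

d=492: √d = [22; 5,1,1,10,1,1,5,44] (ℓ=8, even), read p_7/q_7
a_0=22:  p_0=22·1+0=22,  q_0=22·0+1=1
…
a_4=10:  p_4=10·244+133=2573,  q_4=10·11+6=116
…
a_6=1:  p_6=1·2817+2573=5390,  q_6=1·127+116=243
a_7=5:  p_7=5·5390+2817=29767,  q_7=5·243+127=1342
(x₁, y₁) = (29767, 1342);  29767² − 492·1342² = 1 ✓

29767 1342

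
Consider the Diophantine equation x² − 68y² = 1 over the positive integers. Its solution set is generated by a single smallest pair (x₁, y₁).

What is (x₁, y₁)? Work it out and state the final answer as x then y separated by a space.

33 4

[8; 4,16] for √68; ℓ=2 ⇒ convergent index 1
i=0: a=8 ⇒ p=8, q=1
i=1: a=4 ⇒ p=33, q=4
fundamental: x₁=33, y₁=4  (since 1089 − 68·16 = 1)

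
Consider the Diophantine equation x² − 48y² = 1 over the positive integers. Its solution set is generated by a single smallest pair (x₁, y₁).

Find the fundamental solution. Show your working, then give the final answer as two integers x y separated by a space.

7 1

[6; 1,12] for √48; ℓ=2 ⇒ convergent index 1
k=0  a_k=6  p_k/q_k = 6/1
k=1  a_k=1  p_k/q_k = 7/1
fundamental: x₁=7, y₁=1  (since 49 − 48·1 = 1)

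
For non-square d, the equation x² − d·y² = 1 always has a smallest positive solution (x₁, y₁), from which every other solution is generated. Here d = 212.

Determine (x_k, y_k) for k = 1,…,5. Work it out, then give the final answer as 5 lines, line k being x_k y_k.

√212 → a₀=14, period (1,1,3,1,1,…,1,1,28); ℓ=14 even so k=13
step 0: (14, 1)  from 14·(1,0) + (0,1)
step 1: (15, 1)  from 1·(14,1) + (1,0)
step 2: (29, 2)  from 1·(15,1) + (14,1)
step 3: (102, 7)  from 3·(29,2) + (15,1)
step 4: (131, 9)  from 1·(102,7) + (29,2)
step 5: (233, 16)  from 1·(131,9) + (102,7)
step 6: (364, 25)  from 1·(233,16) + (131,9)
…
step 8: (2781, 191)  from 1·(2417,166) + (364,25)
…
step 10: (7979, 548)  from 1·(5198,357) + (2781,191)
step 11: (29135, 2001)  from 3·(7979,548) + (5198,357)
step 12: (37114, 2549)  from 1·(29135,2001) + (7979,548)
step 13: (66249, 4550)  from 1·(37114,2549) + (29135,2001)
fundamental: x₁=66249, y₁=4550  (since 4388930001 − 212·20702500 = 1)
k=2:  x_2 = 66249·66249+212·4550·4550 = 8777860001,  y_2 = 66249·4550+4550·66249 = 602865900
k=3:  x_3 = 66249·8777860001+212·4550·602865900 = 1163048894346249,  y_3 = 66249·602865900+4550·8777860001 = 79878526013650
k=4:  x_4 = 66249·1163048894346249+212·4550·79878526013650 = 154101652394311440001,  y_4 = 66249·79878526013650+4550·1163048894346249 = 10583744939153731800
k=5:  x_5 = 66249·154101652394311440001+212·4550·10583744939153731800 = 20418160737778428282906249,  y_5 = 66249·10583744939153731800+4550·154101652394311440001 = 1402325036868112630022750

66249 4550
8777860001 602865900
1163048894346249 79878526013650
154101652394311440001 10583744939153731800
20418160737778428282906249 1402325036868112630022750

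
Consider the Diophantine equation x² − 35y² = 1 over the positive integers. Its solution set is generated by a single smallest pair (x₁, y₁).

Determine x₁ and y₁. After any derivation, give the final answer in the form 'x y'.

d=35: √d = [5; 1,10] (ℓ=2, even), read p_1/q_1
a_0=5:  p_0=5·1+0=5,  q_0=5·0+1=1
a_1=1:  p_1=1·5+1=6,  q_1=1·1+0=1
(x₁, y₁) = (6, 1);  6² − 35·1² = 1 ✓

6 1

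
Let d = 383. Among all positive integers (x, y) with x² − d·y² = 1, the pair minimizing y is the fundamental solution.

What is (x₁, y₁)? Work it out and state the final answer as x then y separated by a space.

√383 = [19; 1,1,3,19,3,1,1,38, …], period ℓ=8 (even) → k=7
a_0=19:  p_0=19·1+0=19,  q_0=19·0+1=1
…
a_2=1:  p_2=1·20+19=39,  q_2=1·1+1=2
…
a_6=1:  p_6=1·8063+2642=10705,  q_6=1·412+135=547
a_7=1:  p_7=1·10705+8063=18768,  q_7=1·547+412=959
→ (18768, 959).  Check: 18768²=352237824, 383·959²=352237823, difference 1.

18768 959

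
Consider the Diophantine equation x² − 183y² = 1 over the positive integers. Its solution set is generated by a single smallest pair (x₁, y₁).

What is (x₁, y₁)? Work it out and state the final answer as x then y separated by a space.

487 36

√183 = [13; 1,1,8,1,1,26, …], period ℓ=6 (even) → k=5
i=0: a=13 ⇒ p=13, q=1
i=1: a=1 ⇒ p=14, q=1
i=2: a=1 ⇒ p=27, q=2
i=3: a=8 ⇒ p=230, q=17
i=4: a=1 ⇒ p=257, q=19
i=5: a=1 ⇒ p=487, q=36
→ (487, 36).  Check: 487²=237169, 183·36²=237168, difference 1.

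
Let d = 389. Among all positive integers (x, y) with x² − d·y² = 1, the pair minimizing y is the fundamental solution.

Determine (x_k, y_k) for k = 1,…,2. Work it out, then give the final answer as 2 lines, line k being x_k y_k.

3287049 166660
21609382256801 1095639172680

[19; 1,2,1,1,1,1,2,1,38] for √389; ℓ=9 ⇒ convergent index 17
i=0: a=19 ⇒ p=19, q=1
…
i=2: a=2 ⇒ p=59, q=3
i=3: a=1 ⇒ p=79, q=4
i=4: a=1 ⇒ p=138, q=7
i=5: a=1 ⇒ p=217, q=11
i=6: a=1 ⇒ p=355, q=18
i=7: a=2 ⇒ p=927, q=47
…
i=10: a=1 ⇒ p=50925, q=2582
i=11: a=2 ⇒ p=151493, q=7681
…
i=13: a=1 ⇒ p=353911, q=17944
…
i=15: a=1 ⇒ p=910240, q=46151
i=16: a=2 ⇒ p=2376809, q=120509
i=17: a=1 ⇒ p=3287049, q=166660
(x₁, y₁) = (3287049, 166660);  3287049² − 389·166660² = 1 ✓
(x_2, y_2) = (3287049·3287049 + 389·166660·166660, 3287049·166660 + 166660·3287049) = (21609382256801, 1095639172680)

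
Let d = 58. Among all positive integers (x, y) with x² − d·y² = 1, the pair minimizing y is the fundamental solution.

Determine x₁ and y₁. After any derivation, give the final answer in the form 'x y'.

√58 → a₀=7, period (1,1,1,1,1,1,14); ℓ=7 odd so k=13
k=0  a_k=7  p_k/q_k = 7/1
…
k=3  a_k=1  p_k/q_k = 23/3
k=4  a_k=1  p_k/q_k = 38/5
…
k=7  a_k=14  p_k/q_k = 1447/190
…
k=9  a_k=1  p_k/q_k = 2993/393
k=10  a_k=1  p_k/q_k = 4539/596
k=11  a_k=1  p_k/q_k = 7532/989
k=12  a_k=1  p_k/q_k = 12071/1585
k=13  a_k=1  p_k/q_k = 19603/2574
→ (19603, 2574).  Check: 19603²=384277609, 58·2574²=384277608, difference 1.

19603 2574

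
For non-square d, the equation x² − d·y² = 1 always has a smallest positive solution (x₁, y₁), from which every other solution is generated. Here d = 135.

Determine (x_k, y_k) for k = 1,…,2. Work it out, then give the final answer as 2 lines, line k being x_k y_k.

244 21
119071 10248

√135 = [11; 1,1,1,1,1,1,1,22, …], period ℓ=8 (even) → k=7
a_0=11:  p_0=11·1+0=11,  q_0=11·0+1=1
a_1=1:  p_1=1·11+1=12,  q_1=1·1+0=1
a_2=1:  p_2=1·12+11=23,  q_2=1·1+1=2
a_3=1:  p_3=1·23+12=35,  q_3=1·2+1=3
…
a_5=1:  p_5=1·58+35=93,  q_5=1·5+3=8
a_6=1:  p_6=1·93+58=151,  q_6=1·8+5=13
a_7=1:  p_7=1·151+93=244,  q_7=1·13+8=21
(x₁, y₁) = (244, 21);  244² − 135·21² = 1 ✓
n=2: (244,21)∘(244,21) = (244·244+135·21·21, 244·21+21·244) = (119071,10248)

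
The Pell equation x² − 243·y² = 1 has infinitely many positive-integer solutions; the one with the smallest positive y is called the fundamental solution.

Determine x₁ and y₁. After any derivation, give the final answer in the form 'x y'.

70226 4505

√243 = [15; 1,1,2,3,15,3,2,1,1,30, …], period ℓ=10 (even) → k=9
step 0: (15, 1)  from 15·(1,0) + (0,1)
step 1: (16, 1)  from 1·(15,1) + (1,0)
…
step 3: (78, 5)  from 2·(31,2) + (16,1)
…
step 8: (41325, 2651)  from 1·(28901,1854) + (12424,797)
step 9: (70226, 4505)  from 1·(41325,2651) + (28901,1854)
fundamental: x₁=70226, y₁=4505  (since 4931691076 − 243·20295025 = 1)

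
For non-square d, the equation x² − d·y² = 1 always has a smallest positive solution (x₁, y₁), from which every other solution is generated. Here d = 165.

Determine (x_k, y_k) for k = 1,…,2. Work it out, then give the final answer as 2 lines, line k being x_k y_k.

√165 → a₀=12, period (1,5,2,5,1,24); ℓ=6 even so k=5
step 0: (12, 1)  from 12·(1,0) + (0,1)
step 1: (13, 1)  from 1·(12,1) + (1,0)
…
step 4: (912, 71)  from 5·(167,13) + (77,6)
step 5: (1079, 84)  from 1·(912,71) + (167,13)
(x₁, y₁) = (1079, 84);  1079² − 165·84² = 1 ✓
n=2: (1079,84)∘(1079,84) = (1079·1079+165·84·84, 1079·84+84·1079) = (2328481,181272)

1079 84
2328481 181272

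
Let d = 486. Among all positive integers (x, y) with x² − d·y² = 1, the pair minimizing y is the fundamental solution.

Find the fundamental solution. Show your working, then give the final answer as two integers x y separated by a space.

485 22

√486 = [22; 22,44, …], period ℓ=2 (even) → k=1
a_0=22:  p_0=22·1+0=22,  q_0=22·0+1=1
a_1=22:  p_1=22·22+1=485,  q_1=22·1+0=22
→ (485, 22).  Check: 485²=235225, 486·22²=235224, difference 1.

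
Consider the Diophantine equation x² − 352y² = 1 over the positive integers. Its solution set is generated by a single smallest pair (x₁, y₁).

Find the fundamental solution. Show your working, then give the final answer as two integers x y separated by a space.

d=352: √d = [18; 1,3,5,9,5,3,1,36] (ℓ=8, even), read p_7/q_7
k=0  a_k=18  p_k/q_k = 18/1
k=1  a_k=1  p_k/q_k = 19/1
k=2  a_k=3  p_k/q_k = 75/4
…
k=5  a_k=5  p_k/q_k = 18499/986
k=6  a_k=3  p_k/q_k = 59118/3151
k=7  a_k=1  p_k/q_k = 77617/4137
(x₁, y₁) = (77617, 4137);  77617² − 352·4137² = 1 ✓

77617 4137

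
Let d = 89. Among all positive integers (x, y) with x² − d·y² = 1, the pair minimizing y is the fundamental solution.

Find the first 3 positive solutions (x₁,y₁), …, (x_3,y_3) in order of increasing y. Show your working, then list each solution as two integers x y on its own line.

√89 → a₀=9, period (2,3,3,2,18); ℓ=5 odd so k=9
a_0=9:  p_0=9·1+0=9,  q_0=9·0+1=1
…
a_3=3:  p_3=3·66+19=217,  q_3=3·7+2=23
…
a_8=3:  p_8=3·66019+18934=216991,  q_8=3·6998+2007=23001
a_9=2:  p_9=2·216991+66019=500001,  q_9=2·23001+6998=53000
(x₁, y₁) = (500001, 53000);  500001² − 89·53000² = 1 ✓
n=2: (500001,53000)∘(500001,53000) = (500001·500001+89·53000·53000, 500001·53000+53000·500001) = (500002000001,53000106000)
n=3: (500002000001,53000106000)∘(500001,53000) = (500001·500002000001+89·53000·53000106000, 500001·53000106000+53000·500002000001) = (500003000004500001,53000212000159000)

500001 53000
500002000001 53000106000
500003000004500001 53000212000159000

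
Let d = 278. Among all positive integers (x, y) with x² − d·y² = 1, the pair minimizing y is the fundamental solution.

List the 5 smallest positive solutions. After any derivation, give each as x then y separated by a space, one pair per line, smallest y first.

2501 150
12510001 750300
62575022501 3753000450
313000250040001 18772507500600
1565627188125062501 93900078765000750

√278 → a₀=16, period (1,2,16,2,1,32); ℓ=6 even so k=5
a_0=16:  p_0=16·1+0=16,  q_0=16·0+1=1
a_1=1:  p_1=1·16+1=17,  q_1=1·1+0=1
a_2=2:  p_2=2·17+16=50,  q_2=2·1+1=3
…
a_4=2:  p_4=2·817+50=1684,  q_4=2·49+3=101
a_5=1:  p_5=1·1684+817=2501,  q_5=1·101+49=150
→ (2501, 150).  Check: 2501²=6255001, 278·150²=6255000, difference 1.
(2501+150√278)^2 = 12510001 + 750300√278
(2501+150√278)^3 = 62575022501 + 3753000450√278
(2501+150√278)^4 = 313000250040001 + 18772507500600√278
(2501+150√278)^5 = 1565627188125062501 + 93900078765000750√278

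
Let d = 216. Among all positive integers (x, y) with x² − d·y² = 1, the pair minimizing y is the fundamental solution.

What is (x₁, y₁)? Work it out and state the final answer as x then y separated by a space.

485 33

d=216: √d = [14; 1,2,3,2,1,28] (ℓ=6, even), read p_5/q_5
k=0  a_k=14  p_k/q_k = 14/1
k=1  a_k=1  p_k/q_k = 15/1
…
k=3  a_k=3  p_k/q_k = 147/10
k=4  a_k=2  p_k/q_k = 338/23
k=5  a_k=1  p_k/q_k = 485/33
→ (485, 33).  Check: 485²=235225, 216·33²=235224, difference 1.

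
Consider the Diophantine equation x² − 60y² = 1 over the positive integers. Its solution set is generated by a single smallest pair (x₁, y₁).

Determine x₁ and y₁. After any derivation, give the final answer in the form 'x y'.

31 4

√60 = [7; 1,2,1,14, …], period ℓ=4 (even) → k=3
a_0=7:  p_0=7·1+0=7,  q_0=7·0+1=1
a_1=1:  p_1=1·7+1=8,  q_1=1·1+0=1
a_2=2:  p_2=2·8+7=23,  q_2=2·1+1=3
a_3=1:  p_3=1·23+8=31,  q_3=1·3+1=4
→ (31, 4).  Check: 31²=961, 60·4²=960, difference 1.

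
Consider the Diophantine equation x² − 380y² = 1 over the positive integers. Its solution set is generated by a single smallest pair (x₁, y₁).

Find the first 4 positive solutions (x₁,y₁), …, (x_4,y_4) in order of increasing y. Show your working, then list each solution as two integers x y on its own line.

d=380: √d = [19; 2,38] (ℓ=2, even), read p_1/q_1
step 0: (19, 1)  from 19·(1,0) + (0,1)
step 1: (39, 2)  from 2·(19,1) + (1,0)
→ (39, 2).  Check: 39²=1521, 380·2²=1520, difference 1.
k=2:  x_2 = 39·39+380·2·2 = 3041,  y_2 = 39·2+2·39 = 156
k=3:  x_3 = 39·3041+380·2·156 = 237159,  y_3 = 39·156+2·3041 = 12166
k=4:  x_4 = 39·237159+380·2·12166 = 18495361,  y_4 = 39·12166+2·237159 = 948792

39 2
3041 156
237159 12166
18495361 948792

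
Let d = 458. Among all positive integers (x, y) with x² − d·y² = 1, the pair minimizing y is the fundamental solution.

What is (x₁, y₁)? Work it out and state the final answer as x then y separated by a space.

22899 1070

[21; 2,2,42] for √458; ℓ=3 ⇒ convergent index 5
step 0: (21, 1)  from 21·(1,0) + (0,1)
…
step 2: (107, 5)  from 2·(43,2) + (21,1)
step 3: (4537, 212)  from 42·(107,5) + (43,2)
step 4: (9181, 429)  from 2·(4537,212) + (107,5)
step 5: (22899, 1070)  from 2·(9181,429) + (4537,212)
→ (22899, 1070).  Check: 22899²=524364201, 458·1070²=524364200, difference 1.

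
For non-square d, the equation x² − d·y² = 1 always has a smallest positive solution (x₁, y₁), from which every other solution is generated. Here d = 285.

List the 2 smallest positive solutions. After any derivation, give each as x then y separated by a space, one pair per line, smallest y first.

2431 144
11819521 700128

[16; 1,7,2,7,1,32] for √285; ℓ=6 ⇒ convergent index 5
step 0: (16, 1)  from 16·(1,0) + (0,1)
…
step 2: (135, 8)  from 7·(17,1) + (16,1)
…
step 4: (2144, 127)  from 7·(287,17) + (135,8)
step 5: (2431, 144)  from 1·(2144,127) + (287,17)
(x₁, y₁) = (2431, 144);  2431² − 285·144² = 1 ✓
k=2:  x_2 = 2431·2431+285·144·144 = 11819521,  y_2 = 2431·144+144·2431 = 700128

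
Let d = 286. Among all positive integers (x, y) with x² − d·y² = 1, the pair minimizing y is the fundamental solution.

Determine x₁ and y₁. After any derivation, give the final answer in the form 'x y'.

561835 33222

[16; 1,10,3,3,2,3,3,10,1,32] for √286; ℓ=10 ⇒ convergent index 9
k=0  a_k=16  p_k/q_k = 16/1
k=1  a_k=1  p_k/q_k = 17/1
k=2  a_k=10  p_k/q_k = 186/11
…
k=4  a_k=3  p_k/q_k = 1911/113
…
k=7  a_k=3  p_k/q_k = 49703/2939
k=8  a_k=10  p_k/q_k = 512132/30283
k=9  a_k=1  p_k/q_k = 561835/33222
(x₁, y₁) = (561835, 33222);  561835² − 286·33222² = 1 ✓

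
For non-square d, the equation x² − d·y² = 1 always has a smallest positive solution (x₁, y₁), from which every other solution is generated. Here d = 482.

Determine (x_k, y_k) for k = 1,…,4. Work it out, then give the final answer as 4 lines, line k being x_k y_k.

483 22
466577 21252
450712899 20529410
435388193857 19831388808

√482 → a₀=21, period (1,20,1,42); ℓ=4 even so k=3
k=0  a_k=21  p_k/q_k = 21/1
k=1  a_k=1  p_k/q_k = 22/1
k=2  a_k=20  p_k/q_k = 461/21
k=3  a_k=1  p_k/q_k = 483/22
(x₁, y₁) = (483, 22);  483² − 482·22² = 1 ✓
(483+22√482)^2 = 466577 + 21252√482
(483+22√482)^3 = 450712899 + 20529410√482
(483+22√482)^4 = 435388193857 + 19831388808√482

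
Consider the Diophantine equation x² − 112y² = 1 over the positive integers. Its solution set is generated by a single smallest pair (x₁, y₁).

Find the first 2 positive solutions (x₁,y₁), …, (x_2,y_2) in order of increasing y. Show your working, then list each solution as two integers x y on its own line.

127 12
32257 3048

d=112: √d = [10; 1,1,2,1,1,20] (ℓ=6, even), read p_5/q_5
a_0=10:  p_0=10·1+0=10,  q_0=10·0+1=1
…
a_2=1:  p_2=1·11+10=21,  q_2=1·1+1=2
…
a_4=1:  p_4=1·53+21=74,  q_4=1·5+2=7
a_5=1:  p_5=1·74+53=127,  q_5=1·7+5=12
(x₁, y₁) = (127, 12);  127² − 112·12² = 1 ✓
n=2: (127,12)∘(127,12) = (127·127+112·12·12, 127·12+12·127) = (32257,3048)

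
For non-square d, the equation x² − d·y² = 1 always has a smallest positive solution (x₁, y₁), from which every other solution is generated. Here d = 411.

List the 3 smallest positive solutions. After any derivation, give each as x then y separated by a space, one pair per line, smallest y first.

49730 2453
4946145799 243975380
491943661118810 24265791292347

[20; 3,1,1,1,19,1,1,1,3,40] for √411; ℓ=10 ⇒ convergent index 9
i=0: a=20 ⇒ p=20, q=1
…
i=4: a=1 ⇒ p=223, q=11
i=5: a=19 ⇒ p=4379, q=216
…
i=8: a=1 ⇒ p=13583, q=670
i=9: a=3 ⇒ p=49730, q=2453
→ (49730, 2453).  Check: 49730²=2473072900, 411·2453²=2473072899, difference 1.
(49730+2453√411)^2 = 4946145799 + 243975380√411
(49730+2453√411)^3 = 491943661118810 + 24265791292347√411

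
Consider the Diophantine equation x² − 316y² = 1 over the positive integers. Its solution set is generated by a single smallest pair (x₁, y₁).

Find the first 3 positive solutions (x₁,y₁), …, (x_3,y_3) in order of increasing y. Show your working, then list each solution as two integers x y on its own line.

√316 → a₀=17, period (1,3,2,8,2,3,1,34); ℓ=8 even so k=7
step 0: (17, 1)  from 17·(1,0) + (0,1)
…
step 2: (71, 4)  from 3·(18,1) + (17,1)
…
step 5: (2862, 161)  from 2·(1351,76) + (160,9)
step 6: (9937, 559)  from 3·(2862,161) + (1351,76)
step 7: (12799, 720)  from 1·(9937,559) + (2862,161)
→ (12799, 720).  Check: 12799²=163814401, 316·720²=163814400, difference 1.
(12799+720√316)^2 = 327628801 + 18430560√316
(12799+720√316)^3 = 8386642035199 + 471785474160√316

12799 720
327628801 18430560
8386642035199 471785474160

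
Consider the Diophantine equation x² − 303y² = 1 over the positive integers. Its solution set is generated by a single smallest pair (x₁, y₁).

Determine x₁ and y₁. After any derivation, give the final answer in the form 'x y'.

d=303: √d = [17; 2,2,5,2,2,34] (ℓ=6, even), read p_5/q_5
i=0: a=17 ⇒ p=17, q=1
i=1: a=2 ⇒ p=35, q=2
i=2: a=2 ⇒ p=87, q=5
i=3: a=5 ⇒ p=470, q=27
i=4: a=2 ⇒ p=1027, q=59
i=5: a=2 ⇒ p=2524, q=145
(x₁, y₁) = (2524, 145);  2524² − 303·145² = 1 ✓

2524 145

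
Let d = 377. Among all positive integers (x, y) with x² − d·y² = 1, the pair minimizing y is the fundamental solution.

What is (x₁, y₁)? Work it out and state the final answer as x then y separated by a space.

233 12

√377 → a₀=19, period (2,2,2,38); ℓ=4 even so k=3
k=0  a_k=19  p_k/q_k = 19/1
…
k=2  a_k=2  p_k/q_k = 97/5
k=3  a_k=2  p_k/q_k = 233/12
→ (233, 12).  Check: 233²=54289, 377·12²=54288, difference 1.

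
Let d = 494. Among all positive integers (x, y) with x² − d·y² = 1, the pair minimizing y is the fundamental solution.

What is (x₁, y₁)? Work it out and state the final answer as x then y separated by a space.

73035 3286

√494 → a₀=22, period (4,2,2,1,2,1,2,2,4,44); ℓ=10 even so k=9
k=0  a_k=22  p_k/q_k = 22/1
…
k=2  a_k=2  p_k/q_k = 200/9
k=3  a_k=2  p_k/q_k = 489/22
…
k=5  a_k=2  p_k/q_k = 1867/84
k=6  a_k=1  p_k/q_k = 2556/115
…
k=8  a_k=2  p_k/q_k = 16514/743
k=9  a_k=4  p_k/q_k = 73035/3286
(x₁, y₁) = (73035, 3286);  73035² − 494·3286² = 1 ✓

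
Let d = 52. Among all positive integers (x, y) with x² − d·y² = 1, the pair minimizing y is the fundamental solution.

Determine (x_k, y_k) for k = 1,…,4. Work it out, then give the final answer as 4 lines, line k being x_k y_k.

d=52: √d = [7; 4,1,2,1,4,14] (ℓ=6, even), read p_5/q_5
k=0  a_k=7  p_k/q_k = 7/1
…
k=2  a_k=1  p_k/q_k = 36/5
…
k=4  a_k=1  p_k/q_k = 137/19
k=5  a_k=4  p_k/q_k = 649/90
fundamental: x₁=649, y₁=90  (since 421201 − 52·8100 = 1)
(x_2, y_2) = (649·649 + 52·90·90, 649·90 + 90·649) = (842401, 116820)
(x_3, y_3) = (649·842401 + 52·90·116820, 649·116820 + 90·842401) = (1093435849, 151632270)
(x_4, y_4) = (649·1093435849 + 52·90·151632270, 649·151632270 + 90·1093435849) = (1419278889601, 196818569640)

649 90
842401 116820
1093435849 151632270
1419278889601 196818569640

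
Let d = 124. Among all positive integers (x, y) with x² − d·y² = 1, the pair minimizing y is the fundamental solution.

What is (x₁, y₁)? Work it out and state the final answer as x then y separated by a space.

4620799 414960

d=124: √d = [11; 7,2,1,1,1,…,2,7,22] (ℓ=16, even), read p_15/q_15
i=0: a=11 ⇒ p=11, q=1
…
i=2: a=2 ⇒ p=167, q=15
i=3: a=1 ⇒ p=245, q=22
…
i=6: a=3 ⇒ p=2383, q=214
…
i=8: a=4 ⇒ p=14543, q=1306
i=9: a=1 ⇒ p=17583, q=1579
i=10: a=3 ⇒ p=67292, q=6043
i=11: a=1 ⇒ p=84875, q=7622
i=12: a=1 ⇒ p=152167, q=13665
…
i=14: a=2 ⇒ p=626251, q=56239
i=15: a=7 ⇒ p=4620799, q=414960
fundamental: x₁=4620799, y₁=414960  (since 21351783398401 − 124·172191801600 = 1)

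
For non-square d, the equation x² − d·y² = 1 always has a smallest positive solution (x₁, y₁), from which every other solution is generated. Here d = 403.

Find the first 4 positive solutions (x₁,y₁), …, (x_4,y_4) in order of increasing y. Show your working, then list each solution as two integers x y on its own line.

√403 → a₀=20, period (13,2,1,3,1,3,1,2,13,40); ℓ=10 even so k=9
i=0: a=20 ⇒ p=20, q=1
i=1: a=13 ⇒ p=261, q=13
i=2: a=2 ⇒ p=542, q=27
i=3: a=1 ⇒ p=803, q=40
…
i=5: a=1 ⇒ p=3754, q=187
i=6: a=3 ⇒ p=14213, q=708
…
i=8: a=2 ⇒ p=50147, q=2498
i=9: a=13 ⇒ p=669878, q=33369
(x₁, y₁) = (669878, 33369);  669878² − 403·33369² = 1 ✓
n=2: (669878,33369)∘(669878,33369) = (669878·669878+403·33369·33369, 669878·33369+33369·669878) = (897473069767,44706317964)
n=3: (897473069767,44706317964)∘(669878,33369) = (669878·897473069767+403·33369·44706317964, 669878·44706317964+33369·897473069767) = (1202394930058086974,59895557730143415)
n=4: (1202394930058086974,59895557730143415)∘(669878,33369) = (669878·1202394930058086974+403·33369·59895557730143415, 669878·59895557730143415+33369·1202394930058086974) = (1610915821914004898868577,80245432842261314788776)

669878 33369
897473069767 44706317964
1202394930058086974 59895557730143415
1610915821914004898868577 80245432842261314788776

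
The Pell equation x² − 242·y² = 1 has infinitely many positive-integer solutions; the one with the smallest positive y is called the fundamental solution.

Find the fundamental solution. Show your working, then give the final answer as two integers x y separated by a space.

19601 1260

[15; 1,1,3,1,14,1,3,1,1,30] for √242; ℓ=10 ⇒ convergent index 9
step 0: (15, 1)  from 15·(1,0) + (0,1)
step 1: (16, 1)  from 1·(15,1) + (1,0)
step 2: (31, 2)  from 1·(16,1) + (15,1)
…
step 4: (140, 9)  from 1·(109,7) + (31,2)
step 5: (2069, 133)  from 14·(140,9) + (109,7)
step 6: (2209, 142)  from 1·(2069,133) + (140,9)
step 7: (8696, 559)  from 3·(2209,142) + (2069,133)
step 8: (10905, 701)  from 1·(8696,559) + (2209,142)
step 9: (19601, 1260)  from 1·(10905,701) + (8696,559)
fundamental: x₁=19601, y₁=1260  (since 384199201 − 242·1587600 = 1)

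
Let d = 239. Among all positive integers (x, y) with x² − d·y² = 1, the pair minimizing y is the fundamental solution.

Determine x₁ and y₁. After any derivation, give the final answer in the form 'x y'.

d=239: √d = [15; 2,5,1,2,4,15,4,2,1,5,2,30] (ℓ=12, even), read p_11/q_11
k=0  a_k=15  p_k/q_k = 15/1
…
k=7  a_k=4  p_k/q_k = 154117/9969
…
k=10  a_k=5  p_k/q_k = 2847431/184185
k=11  a_k=2  p_k/q_k = 6195120/400729
(x₁, y₁) = (6195120, 400729);  6195120² − 239·400729² = 1 ✓

6195120 400729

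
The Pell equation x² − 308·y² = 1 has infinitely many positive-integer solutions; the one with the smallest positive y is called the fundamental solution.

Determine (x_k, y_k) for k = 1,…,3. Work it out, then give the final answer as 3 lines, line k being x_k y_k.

351 20
246401 14040
172973151 9856060

√308 → a₀=17, period (1,1,4,1,1,34); ℓ=6 even so k=5
a_0=17:  p_0=17·1+0=17,  q_0=17·0+1=1
…
a_2=1:  p_2=1·18+17=35,  q_2=1·1+1=2
a_3=4:  p_3=4·35+18=158,  q_3=4·2+1=9
a_4=1:  p_4=1·158+35=193,  q_4=1·9+2=11
a_5=1:  p_5=1·193+158=351,  q_5=1·11+9=20
(x₁, y₁) = (351, 20);  351² − 308·20² = 1 ✓
(x_2, y_2) = (351·351 + 308·20·20, 351·20 + 20·351) = (246401, 14040)
(x_3, y_3) = (351·246401 + 308·20·14040, 351·14040 + 20·246401) = (172973151, 9856060)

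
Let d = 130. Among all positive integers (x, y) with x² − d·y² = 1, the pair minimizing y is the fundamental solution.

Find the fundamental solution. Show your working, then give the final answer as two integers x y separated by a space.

√130 → a₀=11, period (2,2,22); ℓ=3 odd so k=5
step 0: (11, 1)  from 11·(1,0) + (0,1)
…
step 3: (1277, 112)  from 22·(57,5) + (23,2)
step 4: (2611, 229)  from 2·(1277,112) + (57,5)
step 5: (6499, 570)  from 2·(2611,229) + (1277,112)
(x₁, y₁) = (6499, 570);  6499² − 130·570² = 1 ✓

6499 570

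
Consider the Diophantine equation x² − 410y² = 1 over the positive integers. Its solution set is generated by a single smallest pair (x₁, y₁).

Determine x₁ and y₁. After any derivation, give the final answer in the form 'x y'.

√410 = [20; 4,40, …], period ℓ=2 (even) → k=1
step 0: (20, 1)  from 20·(1,0) + (0,1)
step 1: (81, 4)  from 4·(20,1) + (1,0)
(x₁, y₁) = (81, 4);  81² − 410·4² = 1 ✓

81 4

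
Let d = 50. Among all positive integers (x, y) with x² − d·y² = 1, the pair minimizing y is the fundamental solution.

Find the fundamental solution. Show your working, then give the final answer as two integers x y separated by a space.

√50 = [7; 14, …], period ℓ=1 (odd) → k=1
a_0=7:  p_0=7·1+0=7,  q_0=7·0+1=1
a_1=14:  p_1=14·7+1=99,  q_1=14·1+0=14
→ (99, 14).  Check: 99²=9801, 50·14²=9800, difference 1.

99 14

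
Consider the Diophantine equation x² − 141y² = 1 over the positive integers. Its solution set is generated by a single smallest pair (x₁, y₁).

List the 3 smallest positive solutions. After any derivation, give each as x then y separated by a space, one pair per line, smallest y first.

d=141: √d = [11; 1,6,1,22] (ℓ=4, even), read p_3/q_3
step 0: (11, 1)  from 11·(1,0) + (0,1)
step 1: (12, 1)  from 1·(11,1) + (1,0)
step 2: (83, 7)  from 6·(12,1) + (11,1)
step 3: (95, 8)  from 1·(83,7) + (12,1)
(x₁, y₁) = (95, 8);  95² − 141·8² = 1 ✓
(95+8√141)^2 = 18049 + 1520√141
(95+8√141)^3 = 3429215 + 288792√141

95 8
18049 1520
3429215 288792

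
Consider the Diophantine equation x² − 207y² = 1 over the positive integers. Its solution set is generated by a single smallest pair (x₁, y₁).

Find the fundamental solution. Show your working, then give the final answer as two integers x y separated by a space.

1151 80

√207 = [14; 2,1,1,2,1,1,2,28, …], period ℓ=8 (even) → k=7
i=0: a=14 ⇒ p=14, q=1
i=1: a=2 ⇒ p=29, q=2
…
i=3: a=1 ⇒ p=72, q=5
i=4: a=2 ⇒ p=187, q=13
…
i=6: a=1 ⇒ p=446, q=31
i=7: a=2 ⇒ p=1151, q=80
→ (1151, 80).  Check: 1151²=1324801, 207·80²=1324800, difference 1.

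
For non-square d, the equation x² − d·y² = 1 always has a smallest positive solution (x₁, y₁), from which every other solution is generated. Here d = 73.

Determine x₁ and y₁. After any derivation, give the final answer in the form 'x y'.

√73 = [8; 1,1,5,5,1,1,16, …], period ℓ=7 (odd) → k=13
step 0: (8, 1)  from 8·(1,0) + (0,1)
…
step 2: (17, 2)  from 1·(9,1) + (8,1)
step 3: (94, 11)  from 5·(17,2) + (9,1)
…
step 5: (581, 68)  from 1·(487,57) + (94,11)
step 6: (1068, 125)  from 1·(581,68) + (487,57)
step 7: (17669, 2068)  from 16·(1068,125) + (581,68)
step 8: (18737, 2193)  from 1·(17669,2068) + (1068,125)
step 9: (36406, 4261)  from 1·(18737,2193) + (17669,2068)
…
step 11: (1040241, 121751)  from 5·(200767,23498) + (36406,4261)
step 12: (1241008, 145249)  from 1·(1040241,121751) + (200767,23498)
step 13: (2281249, 267000)  from 1·(1241008,145249) + (1040241,121751)
(x₁, y₁) = (2281249, 267000);  2281249² − 73·267000² = 1 ✓

2281249 267000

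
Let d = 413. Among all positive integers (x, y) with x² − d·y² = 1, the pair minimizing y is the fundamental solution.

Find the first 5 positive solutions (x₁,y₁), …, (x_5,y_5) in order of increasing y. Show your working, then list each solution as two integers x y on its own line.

d=413: √d = [20; 3,9,1,4,1,9,3,40] (ℓ=8, even), read p_7/q_7
a_0=20:  p_0=20·1+0=20,  q_0=20·0+1=1
a_1=3:  p_1=3·20+1=61,  q_1=3·1+0=3
…
a_3=1:  p_3=1·569+61=630,  q_3=1·28+3=31
a_4=4:  p_4=4·630+569=3089,  q_4=4·31+28=152
…
a_6=9:  p_6=9·3719+3089=36560,  q_6=9·183+152=1799
a_7=3:  p_7=3·36560+3719=113399,  q_7=3·1799+183=5580
(x₁, y₁) = (113399, 5580);  113399² − 413·5580² = 1 ✓
(x_2, y_2) = (113399·113399 + 413·5580·5580, 113399·5580 + 5580·113399) = (25718666401, 1265532840)
(x_3, y_3) = (113399·25718666401 + 413·5580·1265532840, 113399·1265532840 + 5580·25718666401) = (5832942102300599, 287020317040740)
(x_4, y_4) = (113399·5832942102300599 + 413·5580·287020317040740, 113399·287020317040740 + 5580·5832942102300599) = (1322899602891852585601, 65095633862940217680)
(x_5, y_5) = (113399·1322899602891852585601 + 413·5580·65095633862940217680, 113399·65095633862940217680 + 5580·1322899602891852585601) = (300030984130833440606834999, 14763559568560095172347900)

113399 5580
25718666401 1265532840
5832942102300599 287020317040740
1322899602891852585601 65095633862940217680
300030984130833440606834999 14763559568560095172347900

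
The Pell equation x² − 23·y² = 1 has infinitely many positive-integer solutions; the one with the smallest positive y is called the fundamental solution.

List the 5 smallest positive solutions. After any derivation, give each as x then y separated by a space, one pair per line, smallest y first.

24 5
1151 240
55224 11515
2649601 552480
127125624 26507525

√23 → a₀=4, period (1,3,1,8); ℓ=4 even so k=3
i=0: a=4 ⇒ p=4, q=1
…
i=2: a=3 ⇒ p=19, q=4
i=3: a=1 ⇒ p=24, q=5
fundamental: x₁=24, y₁=5  (since 576 − 23·25 = 1)
k=2:  x_2 = 24·24+23·5·5 = 1151,  y_2 = 24·5+5·24 = 240
k=3:  x_3 = 24·1151+23·5·240 = 55224,  y_3 = 24·240+5·1151 = 11515
k=4:  x_4 = 24·55224+23·5·11515 = 2649601,  y_4 = 24·11515+5·55224 = 552480
k=5:  x_5 = 24·2649601+23·5·552480 = 127125624,  y_5 = 24·552480+5·2649601 = 26507525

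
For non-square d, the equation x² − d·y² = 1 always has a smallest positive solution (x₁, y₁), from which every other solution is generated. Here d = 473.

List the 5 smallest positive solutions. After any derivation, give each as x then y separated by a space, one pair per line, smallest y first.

d=473: √d = [21; 1,2,1,42] (ℓ=4, even), read p_3/q_3
a_0=21:  p_0=21·1+0=21,  q_0=21·0+1=1
a_1=1:  p_1=1·21+1=22,  q_1=1·1+0=1
a_2=2:  p_2=2·22+21=65,  q_2=2·1+1=3
a_3=1:  p_3=1·65+22=87,  q_3=1·3+1=4
(x₁, y₁) = (87, 4);  87² − 473·4² = 1 ✓
n=2: (87,4)∘(87,4) = (87·87+473·4·4, 87·4+4·87) = (15137,696)
n=3: (15137,696)∘(87,4) = (87·15137+473·4·696, 87·696+4·15137) = (2633751,121100)
n=4: (2633751,121100)∘(87,4) = (87·2633751+473·4·121100, 87·121100+4·2633751) = (458257537,21070704)
n=5: (458257537,21070704)∘(87,4) = (87·458257537+473·4·21070704, 87·21070704+4·458257537) = (79734177687,3666181396)

87 4
15137 696
2633751 121100
458257537 21070704
79734177687 3666181396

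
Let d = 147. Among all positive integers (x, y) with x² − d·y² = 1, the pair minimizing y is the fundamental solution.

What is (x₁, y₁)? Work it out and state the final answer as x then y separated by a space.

97 8

√147 = [12; 8,24, …], period ℓ=2 (even) → k=1
k=0  a_k=12  p_k/q_k = 12/1
k=1  a_k=8  p_k/q_k = 97/8
fundamental: x₁=97, y₁=8  (since 9409 − 147·64 = 1)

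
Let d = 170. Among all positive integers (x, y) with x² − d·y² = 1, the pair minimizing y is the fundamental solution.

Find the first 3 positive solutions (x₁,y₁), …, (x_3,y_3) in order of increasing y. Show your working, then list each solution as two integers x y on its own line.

d=170: √d = [13; 26] (ℓ=1, odd), read p_1/q_1
k=0  a_k=13  p_k/q_k = 13/1
k=1  a_k=26  p_k/q_k = 339/26
(x₁, y₁) = (339, 26);  339² − 170·26² = 1 ✓
n=2: (339,26)∘(339,26) = (339·339+170·26·26, 339·26+26·339) = (229841,17628)
n=3: (229841,17628)∘(339,26) = (339·229841+170·26·17628, 339·17628+26·229841) = (155831859,11951758)

339 26
229841 17628
155831859 11951758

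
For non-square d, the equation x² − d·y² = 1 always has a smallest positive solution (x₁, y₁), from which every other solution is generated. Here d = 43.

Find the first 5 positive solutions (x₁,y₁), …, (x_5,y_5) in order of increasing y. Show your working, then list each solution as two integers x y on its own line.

d=43: √d = [6; 1,1,3,1,5,1,3,1,1,12] (ℓ=10, even), read p_9/q_9
a_0=6:  p_0=6·1+0=6,  q_0=6·0+1=1
…
a_3=3:  p_3=3·13+7=46,  q_3=3·2+1=7
a_4=1:  p_4=1·46+13=59,  q_4=1·7+2=9
a_5=5:  p_5=5·59+46=341,  q_5=5·9+7=52
…
a_8=1:  p_8=1·1541+400=1941,  q_8=1·235+61=296
a_9=1:  p_9=1·1941+1541=3482,  q_9=1·296+235=531
fundamental: x₁=3482, y₁=531  (since 12124324 − 43·281961 = 1)
k=2:  x_2 = 3482·3482+43·531·531 = 24248647,  y_2 = 3482·531+531·3482 = 3697884
k=3:  x_3 = 3482·24248647+43·531·3697884 = 168867574226,  y_3 = 3482·3697884+531·24248647 = 25752063645
k=4:  x_4 = 3482·168867574226+43·531·25752063645 = 1175993762661217,  y_4 = 3482·25752063645+531·168867574226 = 179337367525896
k=5:  x_5 = 3482·1175993762661217+43·531·179337367525896 = 8189620394305140962,  y_5 = 3482·179337367525896+531·1175993762661217 = 1248905401698276099

3482 531
24248647 3697884
168867574226 25752063645
1175993762661217 179337367525896
8189620394305140962 1248905401698276099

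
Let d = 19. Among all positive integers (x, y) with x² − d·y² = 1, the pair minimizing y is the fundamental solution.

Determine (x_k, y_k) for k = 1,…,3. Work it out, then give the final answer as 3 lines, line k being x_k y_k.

d=19: √d = [4; 2,1,3,1,2,8] (ℓ=6, even), read p_5/q_5
step 0: (4, 1)  from 4·(1,0) + (0,1)
step 1: (9, 2)  from 2·(4,1) + (1,0)
…
step 3: (48, 11)  from 3·(13,3) + (9,2)
step 4: (61, 14)  from 1·(48,11) + (13,3)
step 5: (170, 39)  from 2·(61,14) + (48,11)
(x₁, y₁) = (170, 39);  170² − 19·39² = 1 ✓
(170+39√19)^2 = 57799 + 13260√19
(170+39√19)^3 = 19651490 + 4508361√19

170 39
57799 13260
19651490 4508361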